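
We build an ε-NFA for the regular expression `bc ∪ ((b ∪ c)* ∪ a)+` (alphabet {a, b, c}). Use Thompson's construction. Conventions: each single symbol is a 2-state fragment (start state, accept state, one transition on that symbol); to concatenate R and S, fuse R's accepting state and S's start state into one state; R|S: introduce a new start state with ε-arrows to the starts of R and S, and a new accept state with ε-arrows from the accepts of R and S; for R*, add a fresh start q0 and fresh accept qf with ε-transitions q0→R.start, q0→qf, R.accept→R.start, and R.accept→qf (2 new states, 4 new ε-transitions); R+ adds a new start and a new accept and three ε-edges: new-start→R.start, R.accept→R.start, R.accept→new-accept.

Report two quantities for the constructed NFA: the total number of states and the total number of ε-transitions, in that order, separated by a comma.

Bottom-up over the parse tree:
Each of the 5 symbol leaves contributes 2 states and 0 ε-transitions.
  bc = 3 states, 0 ε-transitions
  b ∪ c = 6 states, 4 ε-transitions
  (b ∪ c)* = 8 states, 8 ε-transitions
  (b ∪ c)* ∪ a = 12 states, 12 ε-transitions
  ((b ∪ c)* ∪ a)+ = 14 states, 15 ε-transitions
  bc ∪ ((b ∪ c)* ∪ a)+ = 19 states, 19 ε-transitions

19, 19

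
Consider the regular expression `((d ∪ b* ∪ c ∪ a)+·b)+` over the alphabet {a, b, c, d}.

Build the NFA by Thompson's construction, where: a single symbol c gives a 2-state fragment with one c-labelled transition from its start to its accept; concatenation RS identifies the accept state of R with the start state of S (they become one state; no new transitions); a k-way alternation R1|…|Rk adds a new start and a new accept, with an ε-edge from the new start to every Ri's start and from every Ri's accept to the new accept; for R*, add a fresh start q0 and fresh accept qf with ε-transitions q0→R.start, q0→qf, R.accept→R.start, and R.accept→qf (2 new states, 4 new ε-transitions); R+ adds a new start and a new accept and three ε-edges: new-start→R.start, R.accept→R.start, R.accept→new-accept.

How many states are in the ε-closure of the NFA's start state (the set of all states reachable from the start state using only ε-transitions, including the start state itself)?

Work bottom-up. For each fragment F, track |ε-closure(F.start)| and whether F's accept lies in that closure (i.e. whether F accepts ε). A single-symbol fragment has closure size 1 and does not accept ε.
  b* — new start has ε-edges to the inner start and to the new accept, so C = 2 + 1 = 3
  d ∪ b* ∪ c ∪ a — new start ε-reaches every alternative's start; at least one alternative accepts ε, so the union's new accept is reached too: C = 1 + 1 + 3 + 1 + 1 + 1 = 8
  (d ∪ b* ∪ c ∪ a)+ — C = 1 + 8 + 1 (new accept, reached because the body accepts ε) = 10
  (d ∪ b* ∪ c ∪ a)+·b — C = 10 + (1−1) = 10 (closure spills across the concat boundary because the left factor accepts ε)
  ((d ∪ b* ∪ c ∪ a)+·b)+ — new start ε-reaches only the body's start; the new accept needs a symbol first: C = 1 + 10 = 11

11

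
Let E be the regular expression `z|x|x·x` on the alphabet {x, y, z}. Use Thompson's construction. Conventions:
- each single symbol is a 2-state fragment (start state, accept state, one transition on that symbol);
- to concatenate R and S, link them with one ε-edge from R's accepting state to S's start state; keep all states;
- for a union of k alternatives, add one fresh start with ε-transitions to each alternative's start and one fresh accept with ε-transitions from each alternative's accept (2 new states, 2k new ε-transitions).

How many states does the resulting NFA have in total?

10

Building bottom-up:
Each of the 4 symbol leaves contributes a 2-state fragment.
  x·x → 4 states
  z|x|x·x → 10 states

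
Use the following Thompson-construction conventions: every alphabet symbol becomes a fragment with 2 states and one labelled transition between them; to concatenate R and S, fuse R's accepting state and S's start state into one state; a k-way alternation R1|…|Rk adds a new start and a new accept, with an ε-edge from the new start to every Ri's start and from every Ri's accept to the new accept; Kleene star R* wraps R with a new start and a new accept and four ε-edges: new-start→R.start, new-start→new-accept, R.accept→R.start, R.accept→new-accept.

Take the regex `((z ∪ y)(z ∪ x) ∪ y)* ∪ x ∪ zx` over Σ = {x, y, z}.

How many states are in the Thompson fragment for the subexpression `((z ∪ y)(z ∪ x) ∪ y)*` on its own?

17

Fragment for `((z ∪ y)(z ∪ x) ∪ y)*`:
Each of the 5 symbol leaves contributes a 2-state fragment.
  z ∪ y → 6 states
  z ∪ x → 6 states
  (z ∪ y)(z ∪ x) → 11 states
  (z ∪ y)(z ∪ x) ∪ y → 15 states
  ((z ∪ y)(z ∪ x) ∪ y)* → 17 states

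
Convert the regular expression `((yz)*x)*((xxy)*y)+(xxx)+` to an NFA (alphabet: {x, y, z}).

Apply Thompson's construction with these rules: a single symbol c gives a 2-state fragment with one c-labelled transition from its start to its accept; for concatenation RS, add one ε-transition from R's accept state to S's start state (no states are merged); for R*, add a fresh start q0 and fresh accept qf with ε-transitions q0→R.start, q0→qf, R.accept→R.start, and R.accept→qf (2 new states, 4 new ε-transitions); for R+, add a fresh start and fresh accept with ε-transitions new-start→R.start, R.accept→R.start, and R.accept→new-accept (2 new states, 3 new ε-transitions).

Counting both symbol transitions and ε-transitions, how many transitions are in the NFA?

37

Building bottom-up:
Each of the 10 symbol leaves contributes 1 transition (1 symbol, 0 ε).
  yz : 3 transitions (2 symbol, 1 ε)
  (yz)* : 7 transitions (2 symbol, 5 ε)
  (yz)*x : 9 transitions (3 symbol, 6 ε)
  ((yz)*x)* : 13 transitions (3 symbol, 10 ε)
  xxy : 5 transitions (3 symbol, 2 ε)
  (xxy)* : 9 transitions (3 symbol, 6 ε)
  (xxy)*y : 11 transitions (4 symbol, 7 ε)
  ((xxy)*y)+ : 14 transitions (4 symbol, 10 ε)
  xxx : 5 transitions (3 symbol, 2 ε)
  (xxx)+ : 8 transitions (3 symbol, 5 ε)
  ((yz)*x)*((xxy)*y)+(xxx)+ : 37 transitions (10 symbol, 27 ε)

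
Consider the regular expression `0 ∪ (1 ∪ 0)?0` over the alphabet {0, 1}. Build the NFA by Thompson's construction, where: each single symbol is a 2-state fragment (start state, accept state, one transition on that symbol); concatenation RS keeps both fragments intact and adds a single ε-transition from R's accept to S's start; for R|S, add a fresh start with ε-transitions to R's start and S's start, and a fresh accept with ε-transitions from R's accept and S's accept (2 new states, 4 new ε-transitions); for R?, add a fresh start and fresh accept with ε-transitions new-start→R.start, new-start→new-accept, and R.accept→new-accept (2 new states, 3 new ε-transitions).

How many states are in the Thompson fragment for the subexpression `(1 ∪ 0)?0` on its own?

10

Fragment for `(1 ∪ 0)?0`:
Each of the 3 symbol leaves contributes a 2-state fragment.
  1 ∪ 0 : 6 states
  (1 ∪ 0)? : 8 states
  (1 ∪ 0)?0 : 10 states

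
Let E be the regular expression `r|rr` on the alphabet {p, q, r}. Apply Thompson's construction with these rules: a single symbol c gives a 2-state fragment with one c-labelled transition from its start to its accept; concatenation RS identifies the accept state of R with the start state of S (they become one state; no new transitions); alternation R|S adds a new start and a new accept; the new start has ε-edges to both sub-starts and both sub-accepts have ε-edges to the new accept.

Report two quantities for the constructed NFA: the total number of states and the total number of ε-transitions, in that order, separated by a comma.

By structural recursion:
Each of the 3 symbol leaves contributes 2 states and 0 ε-transitions.
  rr → 3 states, 0 ε-transitions
  r|rr → 7 states, 4 ε-transitions

7, 4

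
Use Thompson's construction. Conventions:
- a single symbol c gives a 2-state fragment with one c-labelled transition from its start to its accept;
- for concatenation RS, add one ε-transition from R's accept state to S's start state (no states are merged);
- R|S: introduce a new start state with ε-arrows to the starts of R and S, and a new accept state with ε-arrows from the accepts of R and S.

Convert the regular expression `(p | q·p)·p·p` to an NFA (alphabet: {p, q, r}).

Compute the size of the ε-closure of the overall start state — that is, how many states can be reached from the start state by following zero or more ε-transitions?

3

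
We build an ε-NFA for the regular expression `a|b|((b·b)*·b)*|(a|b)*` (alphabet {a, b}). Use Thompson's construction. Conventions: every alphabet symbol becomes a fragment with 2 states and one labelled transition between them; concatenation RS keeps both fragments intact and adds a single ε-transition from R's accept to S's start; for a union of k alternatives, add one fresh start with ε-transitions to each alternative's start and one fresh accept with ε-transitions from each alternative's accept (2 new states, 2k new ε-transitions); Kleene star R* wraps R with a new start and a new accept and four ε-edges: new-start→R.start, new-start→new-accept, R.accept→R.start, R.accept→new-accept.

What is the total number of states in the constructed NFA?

Bottom-up over the parse tree:
Each of the 7 symbol leaves contributes a 2-state fragment.
  b·b — 4 states
  (b·b)* — 6 states
  (b·b)*·b — 8 states
  ((b·b)*·b)* — 10 states
  a|b — 6 states
  (a|b)* — 8 states
  a|b|((b·b)*·b)*|(a|b)* — 24 states

24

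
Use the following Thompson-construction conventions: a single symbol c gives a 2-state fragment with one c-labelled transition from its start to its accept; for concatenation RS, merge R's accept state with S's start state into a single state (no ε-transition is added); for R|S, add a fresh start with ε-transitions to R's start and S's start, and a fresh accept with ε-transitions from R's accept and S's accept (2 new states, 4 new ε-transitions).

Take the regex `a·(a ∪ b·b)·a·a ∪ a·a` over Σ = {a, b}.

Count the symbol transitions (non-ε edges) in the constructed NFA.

8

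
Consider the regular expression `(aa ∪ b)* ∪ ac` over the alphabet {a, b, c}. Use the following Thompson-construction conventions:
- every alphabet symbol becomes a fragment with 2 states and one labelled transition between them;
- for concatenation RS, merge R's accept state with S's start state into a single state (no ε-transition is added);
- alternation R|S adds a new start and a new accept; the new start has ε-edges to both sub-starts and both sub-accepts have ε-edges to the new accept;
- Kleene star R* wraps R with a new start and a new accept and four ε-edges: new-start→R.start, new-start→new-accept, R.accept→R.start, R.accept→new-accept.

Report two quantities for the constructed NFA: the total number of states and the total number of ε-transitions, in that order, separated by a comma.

14, 12

Per subexpression:
Each of the 5 symbol leaves contributes 2 states and 0 ε-transitions.
  aa = 3 states, 0 ε-transitions
  aa ∪ b = 7 states, 4 ε-transitions
  (aa ∪ b)* = 9 states, 8 ε-transitions
  ac = 3 states, 0 ε-transitions
  (aa ∪ b)* ∪ ac = 14 states, 12 ε-transitions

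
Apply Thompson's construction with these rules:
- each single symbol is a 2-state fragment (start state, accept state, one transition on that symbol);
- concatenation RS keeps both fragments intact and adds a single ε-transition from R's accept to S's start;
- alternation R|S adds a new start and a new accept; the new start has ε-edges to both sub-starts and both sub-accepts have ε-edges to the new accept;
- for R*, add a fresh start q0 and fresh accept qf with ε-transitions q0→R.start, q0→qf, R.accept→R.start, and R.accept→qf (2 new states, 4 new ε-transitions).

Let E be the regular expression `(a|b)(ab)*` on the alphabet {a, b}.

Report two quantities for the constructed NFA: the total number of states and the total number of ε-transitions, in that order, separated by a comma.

Bottom-up over the parse tree:
Each of the 4 symbol leaves contributes 2 states and 0 ε-transitions.
  a|b : 6 states, 4 ε-transitions
  ab : 4 states, 1 ε-transition
  (ab)* : 6 states, 5 ε-transitions
  (a|b)(ab)* : 12 states, 10 ε-transitions

12, 10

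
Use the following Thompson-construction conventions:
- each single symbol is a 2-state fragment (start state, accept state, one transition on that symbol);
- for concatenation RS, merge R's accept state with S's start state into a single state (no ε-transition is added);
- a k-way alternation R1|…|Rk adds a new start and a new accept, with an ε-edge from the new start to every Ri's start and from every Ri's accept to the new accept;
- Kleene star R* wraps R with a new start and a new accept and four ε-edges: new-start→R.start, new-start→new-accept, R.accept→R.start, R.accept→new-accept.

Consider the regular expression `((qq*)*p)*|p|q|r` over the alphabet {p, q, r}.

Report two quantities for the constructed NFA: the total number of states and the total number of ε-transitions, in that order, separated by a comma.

18, 20

Building bottom-up:
Each of the 6 symbol leaves contributes 2 states and 0 ε-transitions.
  q* → 4 states, 4 ε-transitions
  qq* → 5 states, 4 ε-transitions
  (qq*)* → 7 states, 8 ε-transitions
  (qq*)*p → 8 states, 8 ε-transitions
  ((qq*)*p)* → 10 states, 12 ε-transitions
  ((qq*)*p)*|p|q|r → 18 states, 20 ε-transitions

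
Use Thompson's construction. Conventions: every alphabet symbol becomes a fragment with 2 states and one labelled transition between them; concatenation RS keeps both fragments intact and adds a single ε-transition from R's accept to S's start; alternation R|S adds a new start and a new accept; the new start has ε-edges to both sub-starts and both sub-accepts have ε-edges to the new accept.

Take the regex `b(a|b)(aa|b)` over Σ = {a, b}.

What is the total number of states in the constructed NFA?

16

Per subexpression:
Each of the 6 symbol leaves contributes a 2-state fragment.
  a|b — 6 states
  aa — 4 states
  aa|b — 8 states
  b(a|b)(aa|b) — 16 states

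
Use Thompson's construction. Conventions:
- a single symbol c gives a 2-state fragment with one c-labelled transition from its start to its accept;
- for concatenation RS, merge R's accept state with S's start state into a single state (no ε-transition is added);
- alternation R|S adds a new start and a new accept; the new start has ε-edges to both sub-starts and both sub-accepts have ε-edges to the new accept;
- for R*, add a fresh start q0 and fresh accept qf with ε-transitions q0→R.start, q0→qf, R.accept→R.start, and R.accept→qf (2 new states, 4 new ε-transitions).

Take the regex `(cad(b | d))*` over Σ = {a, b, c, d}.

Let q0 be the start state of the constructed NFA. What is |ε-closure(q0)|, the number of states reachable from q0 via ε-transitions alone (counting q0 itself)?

Let C(F) = |ε-closure(F.start)| within fragment F, and note whether F accepts ε. Symbol fragments have C = 1 and do not accept ε. Then:
  b | d → new start ε-reaches every alternative's start; none of them accept ε, so the new accept is not reached: |ε-closure| = 1 + 1 + 1 = 3
  cad(b | d) → |ε-closure| equals the left operand's closure size = 1 (its accept is not ε-reachable, so the closure stops there)
  (cad(b | d))* → |ε-closure| = 1 (new start) + 1 (body) + 1 (new accept) = 3

3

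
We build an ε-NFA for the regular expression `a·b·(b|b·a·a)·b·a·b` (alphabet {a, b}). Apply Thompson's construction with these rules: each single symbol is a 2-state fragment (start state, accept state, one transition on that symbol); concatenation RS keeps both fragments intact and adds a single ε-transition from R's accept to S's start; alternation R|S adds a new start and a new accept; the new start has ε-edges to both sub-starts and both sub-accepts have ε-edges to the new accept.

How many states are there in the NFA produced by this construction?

Building bottom-up:
Each of the 9 symbol leaves contributes a 2-state fragment.
  b·a·a : 6 states
  b|b·a·a : 10 states
  a·b·(b|b·a·a)·b·a·b : 20 states

20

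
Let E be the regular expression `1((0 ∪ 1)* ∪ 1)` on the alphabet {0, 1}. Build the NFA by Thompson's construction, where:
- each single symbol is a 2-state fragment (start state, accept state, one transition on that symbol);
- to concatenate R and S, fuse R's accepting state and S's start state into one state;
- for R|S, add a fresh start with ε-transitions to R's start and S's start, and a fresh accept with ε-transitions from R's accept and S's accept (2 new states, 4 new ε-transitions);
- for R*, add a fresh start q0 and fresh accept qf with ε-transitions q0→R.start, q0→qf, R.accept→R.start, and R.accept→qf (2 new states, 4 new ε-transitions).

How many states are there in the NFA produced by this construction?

13

Recursing over subexpressions:
Each of the 4 symbol leaves contributes a 2-state fragment.
  0 ∪ 1 : 6 states
  (0 ∪ 1)* : 8 states
  (0 ∪ 1)* ∪ 1 : 12 states
  1((0 ∪ 1)* ∪ 1) : 13 states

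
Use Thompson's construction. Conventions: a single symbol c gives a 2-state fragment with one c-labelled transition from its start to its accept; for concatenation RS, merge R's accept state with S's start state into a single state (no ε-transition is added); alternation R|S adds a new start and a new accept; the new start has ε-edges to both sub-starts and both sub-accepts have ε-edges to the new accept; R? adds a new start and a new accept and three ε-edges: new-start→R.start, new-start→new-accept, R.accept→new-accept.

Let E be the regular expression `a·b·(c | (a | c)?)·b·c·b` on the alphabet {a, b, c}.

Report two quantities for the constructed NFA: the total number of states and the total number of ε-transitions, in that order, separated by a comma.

Building bottom-up:
Each of the 8 symbol leaves contributes 2 states and 0 ε-transitions.
  a | c → 6 states, 4 ε-transitions
  (a | c)? → 8 states, 7 ε-transitions
  c | (a | c)? → 12 states, 11 ε-transitions
  a·b·(c | (a | c)?)·b·c·b → 17 states, 11 ε-transitions

17, 11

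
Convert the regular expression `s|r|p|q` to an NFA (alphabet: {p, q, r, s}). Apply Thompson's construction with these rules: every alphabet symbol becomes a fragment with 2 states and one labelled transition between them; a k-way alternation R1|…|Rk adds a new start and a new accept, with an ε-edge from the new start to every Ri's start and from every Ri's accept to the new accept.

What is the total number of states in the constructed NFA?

10

Bottom-up over the parse tree:
Each of the 4 symbol leaves contributes a 2-state fragment.
  s|r|p|q : 10 states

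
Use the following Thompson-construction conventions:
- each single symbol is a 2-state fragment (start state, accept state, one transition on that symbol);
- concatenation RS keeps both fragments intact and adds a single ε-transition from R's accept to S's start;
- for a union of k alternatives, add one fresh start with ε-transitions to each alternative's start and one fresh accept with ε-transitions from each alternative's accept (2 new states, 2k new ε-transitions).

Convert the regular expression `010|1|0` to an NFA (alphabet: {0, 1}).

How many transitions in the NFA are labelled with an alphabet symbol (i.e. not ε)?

5

Bottom-up over the parse tree:
Each of the 5 symbol leaves contributes exactly 1 symbol transition.
  010 → 3 symbol transitions
  010|1|0 → 5 symbol transitions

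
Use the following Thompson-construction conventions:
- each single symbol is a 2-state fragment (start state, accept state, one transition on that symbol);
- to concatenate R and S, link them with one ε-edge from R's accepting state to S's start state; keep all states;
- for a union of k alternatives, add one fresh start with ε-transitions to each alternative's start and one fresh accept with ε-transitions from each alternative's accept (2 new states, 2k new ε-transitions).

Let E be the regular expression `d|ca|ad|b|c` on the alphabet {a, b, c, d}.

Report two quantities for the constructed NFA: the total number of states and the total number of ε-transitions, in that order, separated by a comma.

16, 12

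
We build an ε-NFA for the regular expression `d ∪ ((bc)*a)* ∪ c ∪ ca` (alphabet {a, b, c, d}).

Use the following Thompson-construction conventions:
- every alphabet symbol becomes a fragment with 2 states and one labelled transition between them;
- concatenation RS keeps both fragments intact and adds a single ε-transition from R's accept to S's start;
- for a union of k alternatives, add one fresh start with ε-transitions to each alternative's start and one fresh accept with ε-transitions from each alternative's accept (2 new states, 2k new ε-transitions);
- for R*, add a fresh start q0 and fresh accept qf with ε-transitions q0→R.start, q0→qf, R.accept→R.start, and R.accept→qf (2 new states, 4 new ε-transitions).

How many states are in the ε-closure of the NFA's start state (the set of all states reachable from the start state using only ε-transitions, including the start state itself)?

Compute the ε-closure size of each fragment's start state recursively; a symbol fragment's start has no outgoing ε-edge, so its closure is just itself (size 1).
  bc — C equals the left operand's closure size = 1 (its accept is not ε-reachable, so the closure stops there)
  (bc)* — the star's fresh start ε-reaches both the body's start and the fresh accept: C = 2 + 1 = 3
  (bc)*a — the left operand accepts ε, so the closure extends into the next operand (via the concat ε-link); C = 3 + 1 = 4
  ((bc)*a)* — new start has ε-edges to the inner start and to the new accept, so C = 2 + 4 = 6
  ca — same as the first factor's closure: C = 1
  d ∪ ((bc)*a)* ∪ c ∪ ca — new start ε-reaches every alternative's start; at least one alternative accepts ε, so the union's new accept is reached too: C = 1 + 1 + 6 + 1 + 1 + 1 = 11

11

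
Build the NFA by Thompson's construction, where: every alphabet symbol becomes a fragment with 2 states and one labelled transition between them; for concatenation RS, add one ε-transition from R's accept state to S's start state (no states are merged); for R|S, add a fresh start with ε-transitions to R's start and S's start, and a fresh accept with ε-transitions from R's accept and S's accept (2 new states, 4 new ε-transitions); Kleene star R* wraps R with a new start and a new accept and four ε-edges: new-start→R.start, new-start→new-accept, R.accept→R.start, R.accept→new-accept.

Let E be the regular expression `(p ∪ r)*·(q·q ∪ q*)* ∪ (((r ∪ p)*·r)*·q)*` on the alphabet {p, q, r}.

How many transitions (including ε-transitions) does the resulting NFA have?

53

By structural recursion:
Each of the 9 symbol leaves contributes 1 transition (1 symbol, 0 ε).
  p ∪ r : 6 transitions (2 symbol, 4 ε)
  (p ∪ r)* : 10 transitions (2 symbol, 8 ε)
  q·q : 3 transitions (2 symbol, 1 ε)
  q* : 5 transitions (1 symbol, 4 ε)
  q·q ∪ q* : 12 transitions (3 symbol, 9 ε)
  (q·q ∪ q*)* : 16 transitions (3 symbol, 13 ε)
  (p ∪ r)*·(q·q ∪ q*)* : 27 transitions (5 symbol, 22 ε)
  r ∪ p : 6 transitions (2 symbol, 4 ε)
  (r ∪ p)* : 10 transitions (2 symbol, 8 ε)
  (r ∪ p)*·r : 12 transitions (3 symbol, 9 ε)
  ((r ∪ p)*·r)* : 16 transitions (3 symbol, 13 ε)
  ((r ∪ p)*·r)*·q : 18 transitions (4 symbol, 14 ε)
  (((r ∪ p)*·r)*·q)* : 22 transitions (4 symbol, 18 ε)
  (p ∪ r)*·(q·q ∪ q*)* ∪ (((r ∪ p)*·r)*·q)* : 53 transitions (9 symbol, 44 ε)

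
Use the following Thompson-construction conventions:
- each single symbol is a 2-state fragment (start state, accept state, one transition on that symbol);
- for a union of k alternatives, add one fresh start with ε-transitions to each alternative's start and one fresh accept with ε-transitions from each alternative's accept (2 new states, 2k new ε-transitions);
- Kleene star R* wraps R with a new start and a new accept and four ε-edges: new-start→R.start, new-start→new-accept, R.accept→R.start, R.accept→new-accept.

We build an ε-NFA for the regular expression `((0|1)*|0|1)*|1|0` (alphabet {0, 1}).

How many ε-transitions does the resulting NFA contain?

24

By structural recursion:
Each of the 6 symbol leaves contributes 0 ε-transitions.
  0|1 = 4 ε-transitions
  (0|1)* = 8 ε-transitions
  (0|1)*|0|1 = 14 ε-transitions
  ((0|1)*|0|1)* = 18 ε-transitions
  ((0|1)*|0|1)*|1|0 = 24 ε-transitions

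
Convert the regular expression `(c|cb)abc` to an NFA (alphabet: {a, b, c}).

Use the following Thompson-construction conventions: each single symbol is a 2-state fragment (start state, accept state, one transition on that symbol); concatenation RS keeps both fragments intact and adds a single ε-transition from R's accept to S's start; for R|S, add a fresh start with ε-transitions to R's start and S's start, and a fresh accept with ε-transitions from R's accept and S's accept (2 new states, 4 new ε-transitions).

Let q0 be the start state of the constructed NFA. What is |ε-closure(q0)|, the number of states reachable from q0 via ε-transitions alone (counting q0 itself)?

3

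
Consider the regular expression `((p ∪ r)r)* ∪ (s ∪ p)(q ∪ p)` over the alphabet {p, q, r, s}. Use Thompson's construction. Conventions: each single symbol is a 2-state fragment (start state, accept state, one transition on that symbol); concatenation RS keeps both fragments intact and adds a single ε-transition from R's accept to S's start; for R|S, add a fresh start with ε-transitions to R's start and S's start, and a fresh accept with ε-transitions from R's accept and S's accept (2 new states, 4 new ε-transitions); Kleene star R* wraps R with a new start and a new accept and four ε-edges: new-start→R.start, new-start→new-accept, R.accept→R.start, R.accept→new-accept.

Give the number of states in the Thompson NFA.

24

Bottom-up over the parse tree:
Each of the 7 symbol leaves contributes a 2-state fragment.
  p ∪ r — 6 states
  (p ∪ r)r — 8 states
  ((p ∪ r)r)* — 10 states
  s ∪ p — 6 states
  q ∪ p — 6 states
  (s ∪ p)(q ∪ p) — 12 states
  ((p ∪ r)r)* ∪ (s ∪ p)(q ∪ p) — 24 states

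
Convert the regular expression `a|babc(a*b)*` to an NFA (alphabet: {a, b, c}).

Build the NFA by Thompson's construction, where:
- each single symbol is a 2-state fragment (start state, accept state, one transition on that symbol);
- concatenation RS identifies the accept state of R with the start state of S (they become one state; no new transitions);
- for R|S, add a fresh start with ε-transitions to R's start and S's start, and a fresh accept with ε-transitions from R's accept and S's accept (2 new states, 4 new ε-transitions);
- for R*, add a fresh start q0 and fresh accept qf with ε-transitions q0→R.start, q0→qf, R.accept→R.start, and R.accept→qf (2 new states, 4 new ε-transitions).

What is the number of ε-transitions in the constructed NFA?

Building bottom-up:
Each of the 7 symbol leaves contributes 0 ε-transitions.
  a* → 4 ε-transitions
  a*b → 4 ε-transitions
  (a*b)* → 8 ε-transitions
  babc(a*b)* → 8 ε-transitions
  a|babc(a*b)* → 12 ε-transitions

12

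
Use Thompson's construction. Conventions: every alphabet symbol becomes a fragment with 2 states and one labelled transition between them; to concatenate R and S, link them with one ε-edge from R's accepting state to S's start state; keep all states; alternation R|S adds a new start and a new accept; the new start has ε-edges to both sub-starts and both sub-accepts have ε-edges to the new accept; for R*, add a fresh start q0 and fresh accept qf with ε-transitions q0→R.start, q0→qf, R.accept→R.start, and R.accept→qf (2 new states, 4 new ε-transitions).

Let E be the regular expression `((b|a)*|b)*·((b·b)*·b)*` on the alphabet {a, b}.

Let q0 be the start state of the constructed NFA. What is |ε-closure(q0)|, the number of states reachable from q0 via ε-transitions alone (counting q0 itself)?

16

Work bottom-up. For each fragment F, track |ε-closure(F.start)| and whether F's accept lies in that closure (i.e. whether F accepts ε). A single-symbol fragment has closure size 1 and does not accept ε.
  b|a — new start ε-reaches every alternative's start; none of them accept ε, so the new accept is not reached: |closure| = 1 + 1 + 1 = 3
  (b|a)* — |closure| = 1 (new start) + 3 (body) + 1 (new accept) = 5
  (b|a)*|b — new start ε-reaches every alternative's start; at least one alternative accepts ε, so the union's new accept is reached too: |closure| = 1 + 5 + 1 + 1 = 8
  ((b|a)*|b)* — new start has ε-edges to the inner start and to the new accept, so |closure| = 2 + 8 = 10
  b·b — |closure| equals the left operand's closure size = 1 (its accept is not ε-reachable, so the closure stops there)
  (b·b)* — the star's fresh start ε-reaches both the body's start and the fresh accept: |closure| = 2 + 1 = 3
  (b·b)*·b — the left operand accepts ε, so the closure extends into the next operand (via the concat ε-link); |closure| = 3 + 1 = 4
  ((b·b)*·b)* — |closure| = 1 (new start) + 4 (body) + 1 (new accept) = 6
  ((b|a)*|b)*·((b·b)*·b)* — the left operand accepts ε, so the closure extends into the next operand (via the concat ε-link); |closure| = 10 + 6 = 16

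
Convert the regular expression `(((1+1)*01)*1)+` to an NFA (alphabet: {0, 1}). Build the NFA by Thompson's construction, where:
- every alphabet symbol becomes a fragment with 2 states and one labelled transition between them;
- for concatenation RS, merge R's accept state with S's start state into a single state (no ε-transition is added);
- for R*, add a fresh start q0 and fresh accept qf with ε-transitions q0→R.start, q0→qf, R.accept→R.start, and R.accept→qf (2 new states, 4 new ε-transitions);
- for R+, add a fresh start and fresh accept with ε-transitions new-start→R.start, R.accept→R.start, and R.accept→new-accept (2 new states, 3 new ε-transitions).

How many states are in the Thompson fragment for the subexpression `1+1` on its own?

5

Fragment for `1+1`:
Each of the 2 symbol leaves contributes a 2-state fragment.
  1+ — 4 states
  1+1 — 5 states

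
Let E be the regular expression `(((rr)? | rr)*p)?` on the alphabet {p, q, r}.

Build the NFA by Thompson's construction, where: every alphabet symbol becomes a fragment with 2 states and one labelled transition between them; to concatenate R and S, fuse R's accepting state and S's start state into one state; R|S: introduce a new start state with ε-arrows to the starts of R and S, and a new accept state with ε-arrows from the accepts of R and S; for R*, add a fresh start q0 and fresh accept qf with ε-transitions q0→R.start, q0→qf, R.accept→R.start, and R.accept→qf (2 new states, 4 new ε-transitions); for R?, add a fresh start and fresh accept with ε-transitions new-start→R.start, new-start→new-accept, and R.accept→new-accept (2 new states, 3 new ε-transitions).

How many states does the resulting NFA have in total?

Bottom-up over the parse tree:
Each of the 5 symbol leaves contributes a 2-state fragment.
  rr : 3 states
  (rr)? : 5 states
  rr : 3 states
  (rr)? | rr : 10 states
  ((rr)? | rr)* : 12 states
  ((rr)? | rr)*p : 13 states
  (((rr)? | rr)*p)? : 15 states

15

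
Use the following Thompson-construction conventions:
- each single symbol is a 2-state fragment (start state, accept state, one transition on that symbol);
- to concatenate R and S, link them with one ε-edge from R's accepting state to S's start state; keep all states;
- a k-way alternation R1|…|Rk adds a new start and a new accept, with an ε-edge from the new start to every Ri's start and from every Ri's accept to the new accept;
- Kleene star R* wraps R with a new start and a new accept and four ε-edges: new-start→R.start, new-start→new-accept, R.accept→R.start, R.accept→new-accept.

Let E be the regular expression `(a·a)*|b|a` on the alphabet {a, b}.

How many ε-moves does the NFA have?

11

Recursing over subexpressions:
Each of the 4 symbol leaves contributes 0 ε-transitions.
  a·a : 1 ε-transition
  (a·a)* : 5 ε-transitions
  (a·a)*|b|a : 11 ε-transitions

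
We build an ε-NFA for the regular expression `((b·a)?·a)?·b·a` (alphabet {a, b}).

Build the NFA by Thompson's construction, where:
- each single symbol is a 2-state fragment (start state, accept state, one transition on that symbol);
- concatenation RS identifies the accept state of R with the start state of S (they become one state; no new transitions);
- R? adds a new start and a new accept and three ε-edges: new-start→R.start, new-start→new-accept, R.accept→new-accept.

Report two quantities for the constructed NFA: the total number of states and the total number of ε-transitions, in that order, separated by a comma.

Per subexpression:
Each of the 5 symbol leaves contributes 2 states and 0 ε-transitions.
  b·a : 3 states, 0 ε-transitions
  (b·a)? : 5 states, 3 ε-transitions
  (b·a)?·a : 6 states, 3 ε-transitions
  ((b·a)?·a)? : 8 states, 6 ε-transitions
  ((b·a)?·a)?·b·a : 10 states, 6 ε-transitions

10, 6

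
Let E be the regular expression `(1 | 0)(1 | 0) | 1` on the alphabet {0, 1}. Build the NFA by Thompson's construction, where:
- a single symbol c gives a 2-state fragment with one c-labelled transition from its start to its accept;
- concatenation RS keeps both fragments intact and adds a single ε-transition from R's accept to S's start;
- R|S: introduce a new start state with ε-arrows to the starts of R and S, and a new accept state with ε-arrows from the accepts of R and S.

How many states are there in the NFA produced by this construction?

16

Building bottom-up:
Each of the 5 symbol leaves contributes a 2-state fragment.
  1 | 0 = 6 states
  1 | 0 = 6 states
  (1 | 0)(1 | 0) = 12 states
  (1 | 0)(1 | 0) | 1 = 16 states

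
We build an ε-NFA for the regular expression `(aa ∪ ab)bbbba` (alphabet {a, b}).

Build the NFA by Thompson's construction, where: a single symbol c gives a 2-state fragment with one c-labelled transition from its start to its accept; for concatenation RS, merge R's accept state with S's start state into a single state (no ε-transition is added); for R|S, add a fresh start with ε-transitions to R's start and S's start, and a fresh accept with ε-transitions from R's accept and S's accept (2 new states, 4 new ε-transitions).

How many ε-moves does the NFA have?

4

By structural recursion:
Each of the 9 symbol leaves contributes 0 ε-transitions.
  aa : 0 ε-transitions
  ab : 0 ε-transitions
  aa ∪ ab : 4 ε-transitions
  (aa ∪ ab)bbbba : 4 ε-transitions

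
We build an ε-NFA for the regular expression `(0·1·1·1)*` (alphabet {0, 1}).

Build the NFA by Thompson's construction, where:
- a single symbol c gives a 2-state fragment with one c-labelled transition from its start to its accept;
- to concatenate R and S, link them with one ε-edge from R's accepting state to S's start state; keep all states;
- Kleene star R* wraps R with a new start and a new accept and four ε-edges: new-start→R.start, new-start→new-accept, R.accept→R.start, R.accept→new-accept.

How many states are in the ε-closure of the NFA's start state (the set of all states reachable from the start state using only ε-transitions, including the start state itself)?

3

Compute the ε-closure size of each fragment's start state recursively; a symbol fragment's start has no outgoing ε-edge, so its closure is just itself (size 1).
  0·1·1·1 → C equals the left operand's closure size = 1 (its accept is not ε-reachable, so the closure stops there)
  (0·1·1·1)* → new start has ε-edges to the inner start and to the new accept, so C = 2 + 1 = 3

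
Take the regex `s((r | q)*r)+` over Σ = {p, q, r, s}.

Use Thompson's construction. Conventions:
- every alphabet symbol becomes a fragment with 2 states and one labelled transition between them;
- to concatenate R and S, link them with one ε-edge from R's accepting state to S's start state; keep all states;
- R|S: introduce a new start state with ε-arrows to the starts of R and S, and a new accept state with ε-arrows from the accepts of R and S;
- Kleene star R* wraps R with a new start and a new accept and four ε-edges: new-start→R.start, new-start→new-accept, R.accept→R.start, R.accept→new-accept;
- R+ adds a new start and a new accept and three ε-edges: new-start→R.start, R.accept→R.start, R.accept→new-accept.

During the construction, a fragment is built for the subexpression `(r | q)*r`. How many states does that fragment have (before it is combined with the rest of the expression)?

10

Fragment for `(r | q)*r`:
Each of the 3 symbol leaves contributes a 2-state fragment.
  r | q = 6 states
  (r | q)* = 8 states
  (r | q)*r = 10 states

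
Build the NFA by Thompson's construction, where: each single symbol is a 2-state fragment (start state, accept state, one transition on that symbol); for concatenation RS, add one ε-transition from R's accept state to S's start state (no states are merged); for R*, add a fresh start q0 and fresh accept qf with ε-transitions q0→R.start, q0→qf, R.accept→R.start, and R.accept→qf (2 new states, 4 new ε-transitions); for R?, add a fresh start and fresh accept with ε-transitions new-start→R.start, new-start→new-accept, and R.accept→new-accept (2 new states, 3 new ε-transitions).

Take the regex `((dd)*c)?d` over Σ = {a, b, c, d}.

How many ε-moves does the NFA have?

Bottom-up over the parse tree:
Each of the 4 symbol leaves contributes 0 ε-transitions.
  dd = 1 ε-transition
  (dd)* = 5 ε-transitions
  (dd)*c = 6 ε-transitions
  ((dd)*c)? = 9 ε-transitions
  ((dd)*c)?d = 10 ε-transitions

10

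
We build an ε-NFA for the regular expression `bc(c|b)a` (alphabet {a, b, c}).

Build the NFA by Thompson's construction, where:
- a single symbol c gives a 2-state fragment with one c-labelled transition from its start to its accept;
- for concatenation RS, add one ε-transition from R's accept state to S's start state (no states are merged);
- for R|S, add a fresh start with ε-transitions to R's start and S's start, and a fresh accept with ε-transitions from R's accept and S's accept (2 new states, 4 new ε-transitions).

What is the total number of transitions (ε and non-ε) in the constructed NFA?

Recursing over subexpressions:
Each of the 5 symbol leaves contributes 1 transition (1 symbol, 0 ε).
  c|b : 6 transitions (2 symbol, 4 ε)
  bc(c|b)a : 12 transitions (5 symbol, 7 ε)

12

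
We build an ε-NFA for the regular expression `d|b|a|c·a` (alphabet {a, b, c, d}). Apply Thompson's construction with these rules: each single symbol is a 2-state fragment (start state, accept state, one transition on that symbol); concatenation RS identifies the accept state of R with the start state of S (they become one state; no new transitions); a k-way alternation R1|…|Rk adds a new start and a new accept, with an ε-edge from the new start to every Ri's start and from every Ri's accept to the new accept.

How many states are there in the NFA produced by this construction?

11

Bottom-up over the parse tree:
Each of the 5 symbol leaves contributes a 2-state fragment.
  c·a = 3 states
  d|b|a|c·a = 11 states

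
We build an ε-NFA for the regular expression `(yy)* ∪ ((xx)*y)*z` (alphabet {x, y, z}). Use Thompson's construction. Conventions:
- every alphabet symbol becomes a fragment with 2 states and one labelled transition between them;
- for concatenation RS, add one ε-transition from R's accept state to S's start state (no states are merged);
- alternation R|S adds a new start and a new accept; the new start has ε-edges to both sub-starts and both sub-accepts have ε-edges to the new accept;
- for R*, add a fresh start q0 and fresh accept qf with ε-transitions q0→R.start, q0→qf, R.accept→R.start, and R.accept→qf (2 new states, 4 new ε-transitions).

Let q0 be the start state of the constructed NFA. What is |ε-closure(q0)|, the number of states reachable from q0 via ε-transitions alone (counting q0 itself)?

Work bottom-up. For each fragment F, track |ε-closure(F.start)| and whether F's accept lies in that closure (i.e. whether F accepts ε). A single-symbol fragment has closure size 1 and does not accept ε.
  yy : |closure| equals the left operand's closure size = 1 (its accept is not ε-reachable, so the closure stops there)
  (yy)* : the star's fresh start ε-reaches both the body's start and the fresh accept: |closure| = 2 + 1 = 3
  xx : |closure| equals the left operand's closure size = 1 (its accept is not ε-reachable, so the closure stops there)
  (xx)* : the star's fresh start ε-reaches both the body's start and the fresh accept: |closure| = 2 + 1 = 3
  (xx)*y : the left operand accepts ε, so the closure extends into the next operand (via the concat ε-link); |closure| = 3 + 1 = 4
  ((xx)*y)* : the star's fresh start ε-reaches both the body's start and the fresh accept: |closure| = 2 + 4 = 6
  ((xx)*y)*z : |closure| = 6 + 1 = 7 (closure spills across the concat boundary because the left factor accepts ε)
  (yy)* ∪ ((xx)*y)*z : new start ε-reaches every alternative's start; at least one alternative accepts ε, so the union's new accept is reached too: |closure| = 1 + 3 + 7 + 1 = 12

12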